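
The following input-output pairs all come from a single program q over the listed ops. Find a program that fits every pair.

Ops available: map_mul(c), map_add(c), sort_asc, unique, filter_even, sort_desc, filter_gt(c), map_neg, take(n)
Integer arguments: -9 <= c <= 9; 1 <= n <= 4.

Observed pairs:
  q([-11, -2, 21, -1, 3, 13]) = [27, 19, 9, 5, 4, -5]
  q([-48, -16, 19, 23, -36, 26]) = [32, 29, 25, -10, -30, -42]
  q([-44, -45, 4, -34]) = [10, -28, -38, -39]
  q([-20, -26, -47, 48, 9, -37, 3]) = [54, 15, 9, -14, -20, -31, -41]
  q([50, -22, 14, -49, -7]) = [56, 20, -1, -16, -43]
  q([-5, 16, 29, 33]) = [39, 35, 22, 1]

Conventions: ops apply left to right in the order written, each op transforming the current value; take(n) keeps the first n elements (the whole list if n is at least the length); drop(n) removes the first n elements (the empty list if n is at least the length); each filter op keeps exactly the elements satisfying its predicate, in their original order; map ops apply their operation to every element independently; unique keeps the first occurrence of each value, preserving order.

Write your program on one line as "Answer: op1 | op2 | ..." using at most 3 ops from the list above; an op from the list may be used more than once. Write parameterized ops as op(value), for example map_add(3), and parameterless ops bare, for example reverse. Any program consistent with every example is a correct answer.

sort_asc | map_add(6) | sort_desc

Check, running the answer program on each example:
  [-11, -2, 21, -1, 3, 13] -> [-11, -2, -1, 3, 13, 21] -> [-5, 4, 5, 9, 19, 27] -> [27, 19, 9, 5, 4, -5]
  [-48, -16, 19, 23, -36, 26] -> [-48, -36, -16, 19, 23, 26] -> [-42, -30, -10, 25, 29, 32] -> [32, 29, 25, -10, -30, -42]
  [-44, -45, 4, -34] -> [-45, -44, -34, 4] -> [-39, -38, -28, 10] -> [10, -28, -38, -39]
  [-20, -26, -47, 48, 9, -37, 3] -> [-47, -37, -26, -20, 3, 9, 48] -> [-41, -31, -20, -14, 9, 15, 54] -> [54, 15, 9, -14, -20, -31, -41]
  [50, -22, 14, -49, -7] -> [-49, -22, -7, 14, 50] -> [-43, -16, -1, 20, 56] -> [56, 20, -1, -16, -43]
  [-5, 16, 29, 33] -> [-5, 16, 29, 33] -> [1, 22, 35, 39] -> [39, 35, 22, 1]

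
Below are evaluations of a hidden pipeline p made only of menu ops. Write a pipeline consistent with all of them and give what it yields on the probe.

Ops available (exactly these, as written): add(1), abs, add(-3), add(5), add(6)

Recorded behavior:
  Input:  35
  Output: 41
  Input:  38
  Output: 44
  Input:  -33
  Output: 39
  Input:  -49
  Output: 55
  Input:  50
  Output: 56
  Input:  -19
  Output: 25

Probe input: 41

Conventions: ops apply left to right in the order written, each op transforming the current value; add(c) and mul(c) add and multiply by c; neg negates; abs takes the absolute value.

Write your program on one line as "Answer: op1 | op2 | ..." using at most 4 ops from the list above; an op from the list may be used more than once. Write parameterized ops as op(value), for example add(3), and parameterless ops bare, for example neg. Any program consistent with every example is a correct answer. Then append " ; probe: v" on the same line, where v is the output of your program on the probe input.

abs | add(5) | add(1) ; probe: 47

Check, running the answer program on each example:
  35 -> 35 -> 40 -> 41
  38 -> 38 -> 43 -> 44
  -33 -> 33 -> 38 -> 39
  -49 -> 49 -> 54 -> 55
  50 -> 50 -> 55 -> 56
  -19 -> 19 -> 24 -> 25
  probe: 41 -> 41 -> 46 -> 47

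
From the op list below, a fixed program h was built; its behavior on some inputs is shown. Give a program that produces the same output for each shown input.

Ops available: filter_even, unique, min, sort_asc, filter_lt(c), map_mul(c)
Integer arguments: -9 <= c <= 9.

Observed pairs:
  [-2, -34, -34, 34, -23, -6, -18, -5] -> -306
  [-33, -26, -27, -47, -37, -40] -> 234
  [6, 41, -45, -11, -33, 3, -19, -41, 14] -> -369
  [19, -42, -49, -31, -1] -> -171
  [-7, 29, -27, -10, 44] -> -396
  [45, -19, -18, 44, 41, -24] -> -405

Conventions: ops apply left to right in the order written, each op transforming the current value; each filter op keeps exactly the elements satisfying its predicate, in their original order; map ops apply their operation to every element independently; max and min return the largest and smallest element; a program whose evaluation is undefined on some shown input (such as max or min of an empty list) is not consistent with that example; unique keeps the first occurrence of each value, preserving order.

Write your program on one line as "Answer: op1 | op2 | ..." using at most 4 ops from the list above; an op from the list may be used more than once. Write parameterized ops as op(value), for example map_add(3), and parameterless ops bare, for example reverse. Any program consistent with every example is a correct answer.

map_mul(-9) | unique | min

Check, running the answer program on each example:
  [-2, -34, -34, 34, -23, -6, -18, -5] -> [18, 306, 306, -306, 207, 54, 162, 45] -> [18, 306, -306, 207, 54, 162, 45] -> -306
  [-33, -26, -27, -47, -37, -40] -> [297, 234, 243, 423, 333, 360] -> [297, 234, 243, 423, 333, 360] -> 234
  [6, 41, -45, -11, -33, 3, -19, -41, 14] -> [-54, -369, 405, 99, 297, -27, 171, 369, -126] -> [-54, -369, 405, 99, 297, -27, 171, 369, -126] -> -369
  [19, -42, -49, -31, -1] -> [-171, 378, 441, 279, 9] -> [-171, 378, 441, 279, 9] -> -171
  [-7, 29, -27, -10, 44] -> [63, -261, 243, 90, -396] -> [63, -261, 243, 90, -396] -> -396
  [45, -19, -18, 44, 41, -24] -> [-405, 171, 162, -396, -369, 216] -> [-405, 171, 162, -396, -369, 216] -> -405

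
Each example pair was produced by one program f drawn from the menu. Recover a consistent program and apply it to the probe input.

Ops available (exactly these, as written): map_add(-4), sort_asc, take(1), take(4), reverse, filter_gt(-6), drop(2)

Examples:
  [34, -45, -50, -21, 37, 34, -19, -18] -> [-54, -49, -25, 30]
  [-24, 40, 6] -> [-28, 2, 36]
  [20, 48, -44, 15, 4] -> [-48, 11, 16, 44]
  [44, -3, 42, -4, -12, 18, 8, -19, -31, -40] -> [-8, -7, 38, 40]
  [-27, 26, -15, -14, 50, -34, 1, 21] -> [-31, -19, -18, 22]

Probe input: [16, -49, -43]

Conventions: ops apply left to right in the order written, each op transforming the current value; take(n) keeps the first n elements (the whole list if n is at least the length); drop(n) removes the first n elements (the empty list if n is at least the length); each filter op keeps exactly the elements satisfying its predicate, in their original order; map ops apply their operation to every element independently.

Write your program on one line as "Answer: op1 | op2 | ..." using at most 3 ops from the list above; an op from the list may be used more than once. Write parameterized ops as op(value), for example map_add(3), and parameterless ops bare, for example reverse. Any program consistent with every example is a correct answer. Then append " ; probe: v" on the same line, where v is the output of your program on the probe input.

take(4) | map_add(-4) | sort_asc ; probe: [-53, -47, 12]

Check, running the answer program on each example:
  [34, -45, -50, -21, 37, 34, -19, -18] -> [34, -45, -50, -21] -> [30, -49, -54, -25] -> [-54, -49, -25, 30]
  [-24, 40, 6] -> [-24, 40, 6] -> [-28, 36, 2] -> [-28, 2, 36]
  [20, 48, -44, 15, 4] -> [20, 48, -44, 15] -> [16, 44, -48, 11] -> [-48, 11, 16, 44]
  [44, -3, 42, -4, -12, 18, 8, -19, -31, -40] -> [44, -3, 42, -4] -> [40, -7, 38, -8] -> [-8, -7, 38, 40]
  [-27, 26, -15, -14, 50, -34, 1, 21] -> [-27, 26, -15, -14] -> [-31, 22, -19, -18] -> [-31, -19, -18, 22]
  probe: [16, -49, -43] -> [16, -49, -43] -> [12, -53, -47] -> [-53, -47, 12]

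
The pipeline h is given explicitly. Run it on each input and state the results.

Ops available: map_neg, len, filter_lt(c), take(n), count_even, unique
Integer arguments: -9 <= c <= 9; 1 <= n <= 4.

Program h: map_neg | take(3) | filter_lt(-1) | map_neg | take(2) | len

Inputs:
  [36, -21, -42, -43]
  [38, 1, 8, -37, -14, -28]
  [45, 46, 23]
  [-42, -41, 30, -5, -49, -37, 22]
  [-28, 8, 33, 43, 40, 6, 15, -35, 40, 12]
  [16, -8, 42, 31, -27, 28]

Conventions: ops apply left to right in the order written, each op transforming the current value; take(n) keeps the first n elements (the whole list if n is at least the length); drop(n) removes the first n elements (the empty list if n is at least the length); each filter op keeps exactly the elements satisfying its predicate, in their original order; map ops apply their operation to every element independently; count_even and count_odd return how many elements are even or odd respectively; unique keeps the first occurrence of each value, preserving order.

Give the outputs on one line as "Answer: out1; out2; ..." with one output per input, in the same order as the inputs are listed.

Execution, op by op:
  [36, -21, -42, -43] -> [-36, 21, 42, 43] -> [-36, 21, 42] -> [-36] -> [36] -> [36] -> 1
  [38, 1, 8, -37, -14, -28] -> [-38, -1, -8, 37, 14, 28] -> [-38, -1, -8] -> [-38, -8] -> [38, 8] -> [38, 8] -> 2
  [45, 46, 23] -> [-45, -46, -23] -> [-45, -46, -23] -> [-45, -46, -23] -> [45, 46, 23] -> [45, 46] -> 2
  [-42, -41, 30, -5, -49, -37, 22] -> [42, 41, -30, 5, 49, 37, -22] -> [42, 41, -30] -> [-30] -> [30] -> [30] -> 1
  [-28, 8, 33, 43, 40, 6, 15, -35, 40, 12] -> [28, -8, -33, -43, -40, -6, -15, 35, -40, -12] -> [28, -8, -33] -> [-8, -33] -> [8, 33] -> [8, 33] -> 2
  [16, -8, 42, 31, -27, 28] -> [-16, 8, -42, -31, 27, -28] -> [-16, 8, -42] -> [-16, -42] -> [16, 42] -> [16, 42] -> 2

1; 2; 2; 1; 2; 2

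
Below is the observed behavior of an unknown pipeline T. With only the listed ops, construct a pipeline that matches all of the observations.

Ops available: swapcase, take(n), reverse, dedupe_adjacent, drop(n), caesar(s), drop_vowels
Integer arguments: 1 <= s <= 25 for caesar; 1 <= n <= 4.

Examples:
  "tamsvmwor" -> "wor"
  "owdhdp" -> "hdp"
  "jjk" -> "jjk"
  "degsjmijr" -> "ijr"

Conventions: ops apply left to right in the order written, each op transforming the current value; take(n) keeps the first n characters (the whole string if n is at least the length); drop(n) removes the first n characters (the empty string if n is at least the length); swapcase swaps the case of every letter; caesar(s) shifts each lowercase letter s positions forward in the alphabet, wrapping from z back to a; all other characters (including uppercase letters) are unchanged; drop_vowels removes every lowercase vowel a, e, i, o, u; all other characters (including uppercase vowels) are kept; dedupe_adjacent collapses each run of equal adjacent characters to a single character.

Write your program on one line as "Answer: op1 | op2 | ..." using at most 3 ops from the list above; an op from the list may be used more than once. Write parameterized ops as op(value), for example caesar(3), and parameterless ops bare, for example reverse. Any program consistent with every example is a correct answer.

reverse | take(3) | reverse

Check, running the answer program on each example:
  "tamsvmwor" -> "rowmvsmat" -> "row" -> "wor"
  "owdhdp" -> "pdhdwo" -> "pdh" -> "hdp"
  "jjk" -> "kjj" -> "kjj" -> "jjk"
  "degsjmijr" -> "rjimjsged" -> "rji" -> "ijr"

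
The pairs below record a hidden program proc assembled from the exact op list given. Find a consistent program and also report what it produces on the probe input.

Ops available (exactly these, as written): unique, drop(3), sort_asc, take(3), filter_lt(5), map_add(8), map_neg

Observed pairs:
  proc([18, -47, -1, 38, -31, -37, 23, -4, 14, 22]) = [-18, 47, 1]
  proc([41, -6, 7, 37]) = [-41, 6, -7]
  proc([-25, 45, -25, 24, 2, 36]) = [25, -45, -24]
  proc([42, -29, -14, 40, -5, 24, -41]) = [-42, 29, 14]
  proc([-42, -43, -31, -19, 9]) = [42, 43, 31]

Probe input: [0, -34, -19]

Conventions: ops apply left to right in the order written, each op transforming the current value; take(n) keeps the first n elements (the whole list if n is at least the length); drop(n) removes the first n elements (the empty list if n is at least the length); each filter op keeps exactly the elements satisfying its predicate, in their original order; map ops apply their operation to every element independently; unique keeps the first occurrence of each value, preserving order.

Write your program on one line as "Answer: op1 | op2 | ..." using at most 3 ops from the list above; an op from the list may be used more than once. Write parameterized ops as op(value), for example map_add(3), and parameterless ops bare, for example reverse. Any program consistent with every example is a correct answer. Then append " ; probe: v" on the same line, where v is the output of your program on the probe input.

unique | take(3) | map_neg ; probe: [0, 34, 19]

Check, running the answer program on each example:
  [18, -47, -1, 38, -31, -37, 23, -4, 14, 22] -> [18, -47, -1, 38, -31, -37, 23, -4, 14, 22] -> [18, -47, -1] -> [-18, 47, 1]
  [41, -6, 7, 37] -> [41, -6, 7, 37] -> [41, -6, 7] -> [-41, 6, -7]
  [-25, 45, -25, 24, 2, 36] -> [-25, 45, 24, 2, 36] -> [-25, 45, 24] -> [25, -45, -24]
  [42, -29, -14, 40, -5, 24, -41] -> [42, -29, -14, 40, -5, 24, -41] -> [42, -29, -14] -> [-42, 29, 14]
  [-42, -43, -31, -19, 9] -> [-42, -43, -31, -19, 9] -> [-42, -43, -31] -> [42, 43, 31]
  probe: [0, -34, -19] -> [0, -34, -19] -> [0, -34, -19] -> [0, 34, 19]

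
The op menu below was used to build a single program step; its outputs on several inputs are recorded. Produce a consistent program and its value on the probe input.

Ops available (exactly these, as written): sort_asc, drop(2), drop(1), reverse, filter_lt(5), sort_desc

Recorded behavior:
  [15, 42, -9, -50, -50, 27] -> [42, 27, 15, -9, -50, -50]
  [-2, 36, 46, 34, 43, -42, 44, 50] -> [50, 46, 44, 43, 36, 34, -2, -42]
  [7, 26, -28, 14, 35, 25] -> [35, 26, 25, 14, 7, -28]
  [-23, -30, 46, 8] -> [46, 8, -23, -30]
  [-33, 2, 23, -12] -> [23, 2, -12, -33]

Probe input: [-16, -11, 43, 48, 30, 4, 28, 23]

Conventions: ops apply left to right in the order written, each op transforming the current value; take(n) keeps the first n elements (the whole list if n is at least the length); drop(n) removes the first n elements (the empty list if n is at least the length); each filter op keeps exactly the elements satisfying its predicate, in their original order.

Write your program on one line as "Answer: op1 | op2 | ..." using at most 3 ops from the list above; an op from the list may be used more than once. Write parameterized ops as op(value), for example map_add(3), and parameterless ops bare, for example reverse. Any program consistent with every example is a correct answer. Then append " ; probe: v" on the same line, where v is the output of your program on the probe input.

sort_asc | reverse ; probe: [48, 43, 30, 28, 23, 4, -11, -16]

Check, running the answer program on each example:
  [15, 42, -9, -50, -50, 27] -> [-50, -50, -9, 15, 27, 42] -> [42, 27, 15, -9, -50, -50]
  [-2, 36, 46, 34, 43, -42, 44, 50] -> [-42, -2, 34, 36, 43, 44, 46, 50] -> [50, 46, 44, 43, 36, 34, -2, -42]
  [7, 26, -28, 14, 35, 25] -> [-28, 7, 14, 25, 26, 35] -> [35, 26, 25, 14, 7, -28]
  [-23, -30, 46, 8] -> [-30, -23, 8, 46] -> [46, 8, -23, -30]
  [-33, 2, 23, -12] -> [-33, -12, 2, 23] -> [23, 2, -12, -33]
  probe: [-16, -11, 43, 48, 30, 4, 28, 23] -> [-16, -11, 4, 23, 28, 30, 43, 48] -> [48, 43, 30, 28, 23, 4, -11, -16]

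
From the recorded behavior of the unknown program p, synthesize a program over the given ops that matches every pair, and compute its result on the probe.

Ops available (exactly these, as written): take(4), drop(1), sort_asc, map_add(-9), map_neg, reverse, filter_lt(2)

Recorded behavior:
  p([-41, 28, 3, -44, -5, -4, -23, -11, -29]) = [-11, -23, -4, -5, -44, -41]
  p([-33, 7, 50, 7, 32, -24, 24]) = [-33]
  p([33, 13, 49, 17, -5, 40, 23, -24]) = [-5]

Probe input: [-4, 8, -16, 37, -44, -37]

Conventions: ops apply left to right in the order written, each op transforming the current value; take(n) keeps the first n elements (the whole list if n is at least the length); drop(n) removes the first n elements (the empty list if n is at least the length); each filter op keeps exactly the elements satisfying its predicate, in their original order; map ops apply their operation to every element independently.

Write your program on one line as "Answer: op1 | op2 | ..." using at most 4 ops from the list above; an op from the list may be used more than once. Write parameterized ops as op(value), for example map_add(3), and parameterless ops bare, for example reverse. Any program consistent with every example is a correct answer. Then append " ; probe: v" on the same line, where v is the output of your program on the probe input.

reverse | filter_lt(2) | drop(1) ; probe: [-44, -16, -4]

Check, running the answer program on each example:
  [-41, 28, 3, -44, -5, -4, -23, -11, -29] -> [-29, -11, -23, -4, -5, -44, 3, 28, -41] -> [-29, -11, -23, -4, -5, -44, -41] -> [-11, -23, -4, -5, -44, -41]
  [-33, 7, 50, 7, 32, -24, 24] -> [24, -24, 32, 7, 50, 7, -33] -> [-24, -33] -> [-33]
  [33, 13, 49, 17, -5, 40, 23, -24] -> [-24, 23, 40, -5, 17, 49, 13, 33] -> [-24, -5] -> [-5]
  probe: [-4, 8, -16, 37, -44, -37] -> [-37, -44, 37, -16, 8, -4] -> [-37, -44, -16, -4] -> [-44, -16, -4]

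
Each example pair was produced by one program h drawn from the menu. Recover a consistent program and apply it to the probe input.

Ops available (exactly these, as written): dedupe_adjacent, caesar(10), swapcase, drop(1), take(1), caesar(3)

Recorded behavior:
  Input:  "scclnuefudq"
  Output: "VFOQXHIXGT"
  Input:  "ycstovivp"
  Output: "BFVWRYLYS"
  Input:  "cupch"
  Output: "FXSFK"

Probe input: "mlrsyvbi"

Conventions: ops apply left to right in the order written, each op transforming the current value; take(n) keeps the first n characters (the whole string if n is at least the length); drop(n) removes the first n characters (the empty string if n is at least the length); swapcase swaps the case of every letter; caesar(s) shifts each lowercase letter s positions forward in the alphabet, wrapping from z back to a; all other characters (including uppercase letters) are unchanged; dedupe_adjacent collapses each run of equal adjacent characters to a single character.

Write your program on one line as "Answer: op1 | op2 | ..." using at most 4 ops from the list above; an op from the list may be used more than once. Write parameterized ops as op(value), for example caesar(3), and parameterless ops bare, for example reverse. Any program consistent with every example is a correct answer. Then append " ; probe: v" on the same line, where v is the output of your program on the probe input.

caesar(3) | swapcase | dedupe_adjacent ; probe: "POUVBYEL"

Check, running the answer program on each example:
  "scclnuefudq" -> "vffoqxhixgt" -> "VFFOQXHIXGT" -> "VFOQXHIXGT"
  "ycstovivp" -> "bfvwrylys" -> "BFVWRYLYS" -> "BFVWRYLYS"
  "cupch" -> "fxsfk" -> "FXSFK" -> "FXSFK"
  probe: "mlrsyvbi" -> "pouvbyel" -> "POUVBYEL" -> "POUVBYEL"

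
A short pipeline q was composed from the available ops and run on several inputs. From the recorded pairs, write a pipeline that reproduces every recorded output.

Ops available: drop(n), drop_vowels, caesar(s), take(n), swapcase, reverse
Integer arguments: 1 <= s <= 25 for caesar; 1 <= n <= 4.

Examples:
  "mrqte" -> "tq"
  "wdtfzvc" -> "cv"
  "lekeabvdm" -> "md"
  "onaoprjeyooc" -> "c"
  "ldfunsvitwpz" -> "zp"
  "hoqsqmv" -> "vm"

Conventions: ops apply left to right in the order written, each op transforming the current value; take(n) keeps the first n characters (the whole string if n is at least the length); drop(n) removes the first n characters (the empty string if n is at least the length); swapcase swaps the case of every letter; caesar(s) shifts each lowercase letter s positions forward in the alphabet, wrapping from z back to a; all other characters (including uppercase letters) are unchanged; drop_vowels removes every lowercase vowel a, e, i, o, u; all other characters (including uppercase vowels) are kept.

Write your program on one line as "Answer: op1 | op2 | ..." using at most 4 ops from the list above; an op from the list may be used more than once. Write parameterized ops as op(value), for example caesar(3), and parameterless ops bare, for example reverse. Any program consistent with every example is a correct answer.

reverse | take(3) | drop_vowels | take(2)

Check, running the answer program on each example:
  "mrqte" -> "etqrm" -> "etq" -> "tq" -> "tq"
  "wdtfzvc" -> "cvzftdw" -> "cvz" -> "cvz" -> "cv"
  "lekeabvdm" -> "mdvbaekel" -> "mdv" -> "mdv" -> "md"
  "onaoprjeyooc" -> "cooyejrpoano" -> "coo" -> "c" -> "c"
  "ldfunsvitwpz" -> "zpwtivsnufdl" -> "zpw" -> "zpw" -> "zp"
  "hoqsqmv" -> "vmqsqoh" -> "vmq" -> "vmq" -> "vm"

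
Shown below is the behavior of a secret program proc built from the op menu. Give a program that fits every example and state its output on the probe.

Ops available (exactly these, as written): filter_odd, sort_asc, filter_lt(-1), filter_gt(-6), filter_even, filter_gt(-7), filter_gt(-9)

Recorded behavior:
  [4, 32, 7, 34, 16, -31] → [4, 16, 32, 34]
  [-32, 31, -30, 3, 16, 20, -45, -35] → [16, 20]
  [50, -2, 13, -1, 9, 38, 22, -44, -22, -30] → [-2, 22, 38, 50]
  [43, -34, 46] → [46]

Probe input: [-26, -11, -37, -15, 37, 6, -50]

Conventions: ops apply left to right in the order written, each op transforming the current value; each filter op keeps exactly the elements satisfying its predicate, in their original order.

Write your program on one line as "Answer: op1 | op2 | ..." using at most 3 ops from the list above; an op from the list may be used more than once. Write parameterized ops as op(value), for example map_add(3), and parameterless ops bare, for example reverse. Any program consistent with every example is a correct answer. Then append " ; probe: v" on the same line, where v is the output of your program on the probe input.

filter_even | sort_asc | filter_gt(-9) ; probe: [6]

Check, running the answer program on each example:
  [4, 32, 7, 34, 16, -31] -> [4, 32, 34, 16] -> [4, 16, 32, 34] -> [4, 16, 32, 34]
  [-32, 31, -30, 3, 16, 20, -45, -35] -> [-32, -30, 16, 20] -> [-32, -30, 16, 20] -> [16, 20]
  [50, -2, 13, -1, 9, 38, 22, -44, -22, -30] -> [50, -2, 38, 22, -44, -22, -30] -> [-44, -30, -22, -2, 22, 38, 50] -> [-2, 22, 38, 50]
  [43, -34, 46] -> [-34, 46] -> [-34, 46] -> [46]
  probe: [-26, -11, -37, -15, 37, 6, -50] -> [-26, 6, -50] -> [-50, -26, 6] -> [6]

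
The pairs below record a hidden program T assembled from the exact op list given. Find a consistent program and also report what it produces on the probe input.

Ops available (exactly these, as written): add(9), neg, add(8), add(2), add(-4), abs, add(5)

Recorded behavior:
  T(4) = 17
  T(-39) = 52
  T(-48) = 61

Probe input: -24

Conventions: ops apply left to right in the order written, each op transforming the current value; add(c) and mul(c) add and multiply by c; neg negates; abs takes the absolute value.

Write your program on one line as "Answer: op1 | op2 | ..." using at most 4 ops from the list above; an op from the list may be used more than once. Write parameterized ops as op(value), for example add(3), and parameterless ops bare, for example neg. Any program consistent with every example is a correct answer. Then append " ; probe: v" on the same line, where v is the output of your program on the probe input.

abs | add(8) | add(5) ; probe: 37

Check, running the answer program on each example:
  4 -> 4 -> 12 -> 17
  -39 -> 39 -> 47 -> 52
  -48 -> 48 -> 56 -> 61
  probe: -24 -> 24 -> 32 -> 37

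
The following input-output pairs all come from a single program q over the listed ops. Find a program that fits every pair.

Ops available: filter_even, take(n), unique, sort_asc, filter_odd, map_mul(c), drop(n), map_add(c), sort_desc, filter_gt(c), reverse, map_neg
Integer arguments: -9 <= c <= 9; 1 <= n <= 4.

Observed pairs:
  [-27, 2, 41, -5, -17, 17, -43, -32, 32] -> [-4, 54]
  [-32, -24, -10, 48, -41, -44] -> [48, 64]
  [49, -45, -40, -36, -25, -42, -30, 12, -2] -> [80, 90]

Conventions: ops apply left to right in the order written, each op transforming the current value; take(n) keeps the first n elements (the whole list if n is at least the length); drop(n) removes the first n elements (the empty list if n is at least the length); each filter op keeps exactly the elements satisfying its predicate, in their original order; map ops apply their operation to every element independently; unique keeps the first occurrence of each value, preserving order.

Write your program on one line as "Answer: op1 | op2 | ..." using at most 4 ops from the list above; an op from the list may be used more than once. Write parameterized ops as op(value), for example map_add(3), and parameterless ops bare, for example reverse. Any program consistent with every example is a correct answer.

take(3) | sort_desc | map_mul(-2) | drop(1)

Check, running the answer program on each example:
  [-27, 2, 41, -5, -17, 17, -43, -32, 32] -> [-27, 2, 41] -> [41, 2, -27] -> [-82, -4, 54] -> [-4, 54]
  [-32, -24, -10, 48, -41, -44] -> [-32, -24, -10] -> [-10, -24, -32] -> [20, 48, 64] -> [48, 64]
  [49, -45, -40, -36, -25, -42, -30, 12, -2] -> [49, -45, -40] -> [49, -40, -45] -> [-98, 80, 90] -> [80, 90]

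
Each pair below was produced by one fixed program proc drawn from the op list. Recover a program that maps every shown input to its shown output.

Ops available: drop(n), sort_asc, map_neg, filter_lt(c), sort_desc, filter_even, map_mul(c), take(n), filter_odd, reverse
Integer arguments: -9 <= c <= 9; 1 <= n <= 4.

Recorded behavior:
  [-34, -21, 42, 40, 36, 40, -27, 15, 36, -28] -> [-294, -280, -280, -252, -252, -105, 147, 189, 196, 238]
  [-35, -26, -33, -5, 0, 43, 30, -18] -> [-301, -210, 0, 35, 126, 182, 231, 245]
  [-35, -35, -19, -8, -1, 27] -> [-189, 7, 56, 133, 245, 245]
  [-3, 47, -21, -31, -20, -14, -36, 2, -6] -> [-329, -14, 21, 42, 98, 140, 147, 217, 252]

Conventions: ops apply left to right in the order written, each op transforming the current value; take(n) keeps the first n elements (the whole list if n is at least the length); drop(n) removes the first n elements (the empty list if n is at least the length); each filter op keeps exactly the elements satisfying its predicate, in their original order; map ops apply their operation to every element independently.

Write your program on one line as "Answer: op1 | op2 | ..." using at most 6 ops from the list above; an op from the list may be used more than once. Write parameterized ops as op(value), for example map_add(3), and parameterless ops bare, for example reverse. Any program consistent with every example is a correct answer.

reverse | sort_asc | map_neg | map_mul(7) | reverse

Check, running the answer program on each example:
  [-34, -21, 42, 40, 36, 40, -27, 15, 36, -28] -> [-28, 36, 15, -27, 40, 36, 40, 42, -21, -34] -> [-34, -28, -27, -21, 15, 36, 36, 40, 40, 42] -> [34, 28, 27, 21, -15, -36, -36, -40, -40, -42] -> [238, 196, 189, 147, -105, -252, -252, -280, -280, -294] -> [-294, -280, -280, -252, -252, -105, 147, 189, 196, 238]
  [-35, -26, -33, -5, 0, 43, 30, -18] -> [-18, 30, 43, 0, -5, -33, -26, -35] -> [-35, -33, -26, -18, -5, 0, 30, 43] -> [35, 33, 26, 18, 5, 0, -30, -43] -> [245, 231, 182, 126, 35, 0, -210, -301] -> [-301, -210, 0, 35, 126, 182, 231, 245]
  [-35, -35, -19, -8, -1, 27] -> [27, -1, -8, -19, -35, -35] -> [-35, -35, -19, -8, -1, 27] -> [35, 35, 19, 8, 1, -27] -> [245, 245, 133, 56, 7, -189] -> [-189, 7, 56, 133, 245, 245]
  [-3, 47, -21, -31, -20, -14, -36, 2, -6] -> [-6, 2, -36, -14, -20, -31, -21, 47, -3] -> [-36, -31, -21, -20, -14, -6, -3, 2, 47] -> [36, 31, 21, 20, 14, 6, 3, -2, -47] -> [252, 217, 147, 140, 98, 42, 21, -14, -329] -> [-329, -14, 21, 42, 98, 140, 147, 217, 252]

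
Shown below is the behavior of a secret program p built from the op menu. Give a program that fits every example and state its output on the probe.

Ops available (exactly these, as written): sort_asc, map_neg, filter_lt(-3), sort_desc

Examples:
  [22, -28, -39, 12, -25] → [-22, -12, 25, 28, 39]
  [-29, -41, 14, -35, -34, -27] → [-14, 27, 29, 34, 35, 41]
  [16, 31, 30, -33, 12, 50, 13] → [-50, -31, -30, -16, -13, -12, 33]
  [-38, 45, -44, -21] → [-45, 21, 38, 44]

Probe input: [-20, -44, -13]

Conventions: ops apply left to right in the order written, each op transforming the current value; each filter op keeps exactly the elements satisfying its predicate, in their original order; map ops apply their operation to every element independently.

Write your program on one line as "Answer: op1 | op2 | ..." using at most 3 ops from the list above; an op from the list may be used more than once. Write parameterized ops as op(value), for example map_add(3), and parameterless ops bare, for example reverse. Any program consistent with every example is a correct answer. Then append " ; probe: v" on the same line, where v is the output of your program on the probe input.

map_neg | sort_asc ; probe: [13, 20, 44]

Check, running the answer program on each example:
  [22, -28, -39, 12, -25] -> [-22, 28, 39, -12, 25] -> [-22, -12, 25, 28, 39]
  [-29, -41, 14, -35, -34, -27] -> [29, 41, -14, 35, 34, 27] -> [-14, 27, 29, 34, 35, 41]
  [16, 31, 30, -33, 12, 50, 13] -> [-16, -31, -30, 33, -12, -50, -13] -> [-50, -31, -30, -16, -13, -12, 33]
  [-38, 45, -44, -21] -> [38, -45, 44, 21] -> [-45, 21, 38, 44]
  probe: [-20, -44, -13] -> [20, 44, 13] -> [13, 20, 44]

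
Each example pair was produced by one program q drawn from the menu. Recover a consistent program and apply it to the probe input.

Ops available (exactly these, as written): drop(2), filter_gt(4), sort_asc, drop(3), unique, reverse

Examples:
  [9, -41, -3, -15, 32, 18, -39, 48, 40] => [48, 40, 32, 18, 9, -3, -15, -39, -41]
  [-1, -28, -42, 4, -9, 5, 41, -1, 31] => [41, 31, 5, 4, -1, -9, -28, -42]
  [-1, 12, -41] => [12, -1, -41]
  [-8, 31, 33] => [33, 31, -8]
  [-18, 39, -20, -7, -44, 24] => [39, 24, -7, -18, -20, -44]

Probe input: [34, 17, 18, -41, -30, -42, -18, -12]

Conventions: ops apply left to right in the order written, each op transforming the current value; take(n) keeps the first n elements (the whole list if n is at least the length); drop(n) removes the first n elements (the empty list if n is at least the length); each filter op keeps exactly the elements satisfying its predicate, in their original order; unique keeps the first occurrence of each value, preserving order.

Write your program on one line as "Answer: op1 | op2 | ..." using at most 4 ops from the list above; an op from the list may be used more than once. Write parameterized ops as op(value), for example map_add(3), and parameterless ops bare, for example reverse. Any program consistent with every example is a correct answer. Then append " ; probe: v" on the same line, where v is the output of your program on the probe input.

unique | sort_asc | reverse ; probe: [34, 18, 17, -12, -18, -30, -41, -42]

Check, running the answer program on each example:
  [9, -41, -3, -15, 32, 18, -39, 48, 40] -> [9, -41, -3, -15, 32, 18, -39, 48, 40] -> [-41, -39, -15, -3, 9, 18, 32, 40, 48] -> [48, 40, 32, 18, 9, -3, -15, -39, -41]
  [-1, -28, -42, 4, -9, 5, 41, -1, 31] -> [-1, -28, -42, 4, -9, 5, 41, 31] -> [-42, -28, -9, -1, 4, 5, 31, 41] -> [41, 31, 5, 4, -1, -9, -28, -42]
  [-1, 12, -41] -> [-1, 12, -41] -> [-41, -1, 12] -> [12, -1, -41]
  [-8, 31, 33] -> [-8, 31, 33] -> [-8, 31, 33] -> [33, 31, -8]
  [-18, 39, -20, -7, -44, 24] -> [-18, 39, -20, -7, -44, 24] -> [-44, -20, -18, -7, 24, 39] -> [39, 24, -7, -18, -20, -44]
  probe: [34, 17, 18, -41, -30, -42, -18, -12] -> [34, 17, 18, -41, -30, -42, -18, -12] -> [-42, -41, -30, -18, -12, 17, 18, 34] -> [34, 18, 17, -12, -18, -30, -41, -42]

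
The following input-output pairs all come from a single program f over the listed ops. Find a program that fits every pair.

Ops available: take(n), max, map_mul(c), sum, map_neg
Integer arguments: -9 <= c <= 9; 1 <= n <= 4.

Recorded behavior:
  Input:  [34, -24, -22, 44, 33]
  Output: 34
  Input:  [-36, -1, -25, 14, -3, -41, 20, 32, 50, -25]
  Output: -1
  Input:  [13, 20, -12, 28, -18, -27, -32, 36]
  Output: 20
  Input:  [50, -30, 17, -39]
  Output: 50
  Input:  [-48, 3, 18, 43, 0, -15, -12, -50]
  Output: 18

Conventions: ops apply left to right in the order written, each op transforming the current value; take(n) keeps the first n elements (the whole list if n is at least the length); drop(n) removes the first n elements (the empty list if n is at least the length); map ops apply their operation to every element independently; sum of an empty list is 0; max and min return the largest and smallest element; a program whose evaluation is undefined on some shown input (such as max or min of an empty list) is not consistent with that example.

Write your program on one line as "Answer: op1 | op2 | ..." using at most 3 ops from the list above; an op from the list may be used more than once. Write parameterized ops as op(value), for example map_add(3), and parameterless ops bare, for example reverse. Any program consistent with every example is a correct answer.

take(3) | max

Check, running the answer program on each example:
  [34, -24, -22, 44, 33] -> [34, -24, -22] -> 34
  [-36, -1, -25, 14, -3, -41, 20, 32, 50, -25] -> [-36, -1, -25] -> -1
  [13, 20, -12, 28, -18, -27, -32, 36] -> [13, 20, -12] -> 20
  [50, -30, 17, -39] -> [50, -30, 17] -> 50
  [-48, 3, 18, 43, 0, -15, -12, -50] -> [-48, 3, 18] -> 18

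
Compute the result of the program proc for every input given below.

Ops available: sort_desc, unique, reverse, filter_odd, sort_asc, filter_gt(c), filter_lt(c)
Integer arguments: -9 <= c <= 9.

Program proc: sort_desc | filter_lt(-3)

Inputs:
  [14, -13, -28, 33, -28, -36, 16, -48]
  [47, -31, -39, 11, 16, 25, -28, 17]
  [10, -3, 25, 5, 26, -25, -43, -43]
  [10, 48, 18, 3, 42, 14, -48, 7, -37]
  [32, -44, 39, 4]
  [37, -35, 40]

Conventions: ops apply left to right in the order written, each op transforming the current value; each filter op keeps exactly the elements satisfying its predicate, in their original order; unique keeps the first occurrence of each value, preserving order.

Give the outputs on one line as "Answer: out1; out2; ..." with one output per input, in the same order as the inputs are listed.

Execution, op by op:
  [14, -13, -28, 33, -28, -36, 16, -48] -> [33, 16, 14, -13, -28, -28, -36, -48] -> [-13, -28, -28, -36, -48]
  [47, -31, -39, 11, 16, 25, -28, 17] -> [47, 25, 17, 16, 11, -28, -31, -39] -> [-28, -31, -39]
  [10, -3, 25, 5, 26, -25, -43, -43] -> [26, 25, 10, 5, -3, -25, -43, -43] -> [-25, -43, -43]
  [10, 48, 18, 3, 42, 14, -48, 7, -37] -> [48, 42, 18, 14, 10, 7, 3, -37, -48] -> [-37, -48]
  [32, -44, 39, 4] -> [39, 32, 4, -44] -> [-44]
  [37, -35, 40] -> [40, 37, -35] -> [-35]

[-13, -28, -28, -36, -48]; [-28, -31, -39]; [-25, -43, -43]; [-37, -48]; [-44]; [-35]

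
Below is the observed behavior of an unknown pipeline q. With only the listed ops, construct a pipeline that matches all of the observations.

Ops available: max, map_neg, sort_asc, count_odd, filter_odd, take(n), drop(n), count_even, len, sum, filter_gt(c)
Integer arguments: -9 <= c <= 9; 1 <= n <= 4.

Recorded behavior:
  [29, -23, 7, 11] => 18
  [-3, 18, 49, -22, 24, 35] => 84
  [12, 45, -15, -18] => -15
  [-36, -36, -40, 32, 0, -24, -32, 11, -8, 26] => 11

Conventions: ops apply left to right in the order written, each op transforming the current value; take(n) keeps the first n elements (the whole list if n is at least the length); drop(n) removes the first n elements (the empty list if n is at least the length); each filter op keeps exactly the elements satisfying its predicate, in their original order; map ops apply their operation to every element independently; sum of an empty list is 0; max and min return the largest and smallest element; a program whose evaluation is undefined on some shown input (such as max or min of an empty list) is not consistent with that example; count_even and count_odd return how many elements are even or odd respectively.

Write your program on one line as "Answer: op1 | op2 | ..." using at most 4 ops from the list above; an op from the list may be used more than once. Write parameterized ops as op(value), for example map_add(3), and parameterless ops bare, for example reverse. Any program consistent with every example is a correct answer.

drop(2) | filter_odd | sum

Check, running the answer program on each example:
  [29, -23, 7, 11] -> [7, 11] -> [7, 11] -> 18
  [-3, 18, 49, -22, 24, 35] -> [49, -22, 24, 35] -> [49, 35] -> 84
  [12, 45, -15, -18] -> [-15, -18] -> [-15] -> -15
  [-36, -36, -40, 32, 0, -24, -32, 11, -8, 26] -> [-40, 32, 0, -24, -32, 11, -8, 26] -> [11] -> 11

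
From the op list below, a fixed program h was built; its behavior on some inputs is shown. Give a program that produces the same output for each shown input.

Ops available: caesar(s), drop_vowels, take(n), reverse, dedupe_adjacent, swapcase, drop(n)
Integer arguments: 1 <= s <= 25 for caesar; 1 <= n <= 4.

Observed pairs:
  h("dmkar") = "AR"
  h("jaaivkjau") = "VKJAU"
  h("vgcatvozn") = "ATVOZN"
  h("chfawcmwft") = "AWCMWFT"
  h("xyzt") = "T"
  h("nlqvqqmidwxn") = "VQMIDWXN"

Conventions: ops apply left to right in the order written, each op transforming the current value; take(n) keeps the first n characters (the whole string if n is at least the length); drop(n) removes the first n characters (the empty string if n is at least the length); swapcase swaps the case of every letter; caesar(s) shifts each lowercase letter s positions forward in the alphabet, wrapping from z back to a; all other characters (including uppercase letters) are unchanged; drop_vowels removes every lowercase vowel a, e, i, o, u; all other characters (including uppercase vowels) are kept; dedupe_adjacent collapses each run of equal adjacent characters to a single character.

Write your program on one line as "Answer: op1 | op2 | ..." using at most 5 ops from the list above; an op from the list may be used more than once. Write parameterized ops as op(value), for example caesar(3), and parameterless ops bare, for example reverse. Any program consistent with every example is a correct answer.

drop(1) | dedupe_adjacent | swapcase | drop(2)

Check, running the answer program on each example:
  "dmkar" -> "mkar" -> "mkar" -> "MKAR" -> "AR"
  "jaaivkjau" -> "aaivkjau" -> "aivkjau" -> "AIVKJAU" -> "VKJAU"
  "vgcatvozn" -> "gcatvozn" -> "gcatvozn" -> "GCATVOZN" -> "ATVOZN"
  "chfawcmwft" -> "hfawcmwft" -> "hfawcmwft" -> "HFAWCMWFT" -> "AWCMWFT"
  "xyzt" -> "yzt" -> "yzt" -> "YZT" -> "T"
  "nlqvqqmidwxn" -> "lqvqqmidwxn" -> "lqvqmidwxn" -> "LQVQMIDWXN" -> "VQMIDWXN"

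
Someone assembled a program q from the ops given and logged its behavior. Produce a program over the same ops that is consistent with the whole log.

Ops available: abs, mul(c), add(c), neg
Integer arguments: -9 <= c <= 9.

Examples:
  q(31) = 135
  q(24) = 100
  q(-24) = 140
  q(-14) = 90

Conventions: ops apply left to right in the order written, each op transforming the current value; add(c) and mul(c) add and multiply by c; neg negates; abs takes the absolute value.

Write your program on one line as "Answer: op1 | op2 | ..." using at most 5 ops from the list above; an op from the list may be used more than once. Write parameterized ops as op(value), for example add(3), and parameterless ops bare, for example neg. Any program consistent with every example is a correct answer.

add(1) | add(-5) | abs | mul(-5) | neg

Check, running the answer program on each example:
  31 -> 32 -> 27 -> 27 -> -135 -> 135
  24 -> 25 -> 20 -> 20 -> -100 -> 100
  -24 -> -23 -> -28 -> 28 -> -140 -> 140
  -14 -> -13 -> -18 -> 18 -> -90 -> 90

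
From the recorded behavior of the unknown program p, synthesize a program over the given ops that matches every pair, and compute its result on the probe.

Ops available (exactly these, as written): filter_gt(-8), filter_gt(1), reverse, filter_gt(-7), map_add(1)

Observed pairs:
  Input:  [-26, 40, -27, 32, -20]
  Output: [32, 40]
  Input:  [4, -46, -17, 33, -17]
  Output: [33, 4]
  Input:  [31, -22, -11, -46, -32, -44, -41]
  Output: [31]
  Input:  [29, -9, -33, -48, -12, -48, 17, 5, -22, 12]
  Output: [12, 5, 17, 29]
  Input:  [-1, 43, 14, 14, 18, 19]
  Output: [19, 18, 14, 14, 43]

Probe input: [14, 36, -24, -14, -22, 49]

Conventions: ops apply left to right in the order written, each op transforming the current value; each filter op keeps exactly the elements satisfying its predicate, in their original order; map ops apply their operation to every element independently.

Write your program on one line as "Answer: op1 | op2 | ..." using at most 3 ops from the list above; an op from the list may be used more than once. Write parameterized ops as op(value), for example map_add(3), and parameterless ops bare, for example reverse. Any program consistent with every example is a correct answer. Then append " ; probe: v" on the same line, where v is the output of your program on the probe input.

reverse | filter_gt(1) ; probe: [49, 36, 14]

Check, running the answer program on each example:
  [-26, 40, -27, 32, -20] -> [-20, 32, -27, 40, -26] -> [32, 40]
  [4, -46, -17, 33, -17] -> [-17, 33, -17, -46, 4] -> [33, 4]
  [31, -22, -11, -46, -32, -44, -41] -> [-41, -44, -32, -46, -11, -22, 31] -> [31]
  [29, -9, -33, -48, -12, -48, 17, 5, -22, 12] -> [12, -22, 5, 17, -48, -12, -48, -33, -9, 29] -> [12, 5, 17, 29]
  [-1, 43, 14, 14, 18, 19] -> [19, 18, 14, 14, 43, -1] -> [19, 18, 14, 14, 43]
  probe: [14, 36, -24, -14, -22, 49] -> [49, -22, -14, -24, 36, 14] -> [49, 36, 14]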